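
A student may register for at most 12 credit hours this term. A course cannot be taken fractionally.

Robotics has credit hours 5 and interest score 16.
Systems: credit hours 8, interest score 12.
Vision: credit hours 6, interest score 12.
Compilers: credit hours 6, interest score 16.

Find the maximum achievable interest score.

Take Robotics and Compilers: credit hours 5 + 6 = 11 ≤ 12, interest score 16 + 16 = 32.
No other feasible combination does better.

32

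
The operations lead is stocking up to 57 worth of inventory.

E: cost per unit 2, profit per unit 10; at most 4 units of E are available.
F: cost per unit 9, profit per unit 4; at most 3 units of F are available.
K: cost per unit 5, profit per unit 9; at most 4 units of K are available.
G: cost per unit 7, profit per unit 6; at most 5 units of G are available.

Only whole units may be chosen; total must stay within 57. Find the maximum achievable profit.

100

Take 4×E, 4×K, and 4×G: cost 56 ≤ 57, profit 4·10 + 4·9 + 4·6 = 100.
E has the best ratio (10/2) and is taken to its limit of 4; remaining capacity is filled optimally with the others.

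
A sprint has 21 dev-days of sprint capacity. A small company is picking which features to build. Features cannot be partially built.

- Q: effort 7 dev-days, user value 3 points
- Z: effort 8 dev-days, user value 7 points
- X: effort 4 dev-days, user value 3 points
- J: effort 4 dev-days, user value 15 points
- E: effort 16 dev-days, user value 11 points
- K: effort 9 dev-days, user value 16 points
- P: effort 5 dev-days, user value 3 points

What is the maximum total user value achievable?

38

This is a 0-1 knapsack instance.
J + K + P: effort 4 + 9 + 5 = 18 ≤ 21, user value 15 + 16 + 3 = 34.
X + J + K: effort 4 + 4 + 9 = 17 ≤ 21, user value 3 + 15 + 16 = 34.
Z + J + K: effort 8 + 4 + 9 = 21 ≤ 21, user value 7 + 15 + 16 = 38.
Best is Z, J, and K with total user value 38.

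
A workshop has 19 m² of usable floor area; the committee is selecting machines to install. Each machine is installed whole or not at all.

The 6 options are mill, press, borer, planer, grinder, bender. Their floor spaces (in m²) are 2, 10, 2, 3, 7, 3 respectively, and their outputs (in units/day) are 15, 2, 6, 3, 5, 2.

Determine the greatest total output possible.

31

mill + borer + planer + grinder + bender: floor space 2 + 2 + 3 + 7 + 3 = 17 ≤ 19, output 15 + 6 + 3 + 5 + 2 = 31.
mill + borer + grinder + bender: floor space 2 + 2 + 7 + 3 = 14 ≤ 19, output 15 + 6 + 5 + 2 = 28.
mill + borer + planer + grinder: floor space 2 + 2 + 3 + 7 = 14 ≤ 19, output 15 + 6 + 3 + 5 = 29.
Best is mill, borer, planer, grinder, and bender with total output 31.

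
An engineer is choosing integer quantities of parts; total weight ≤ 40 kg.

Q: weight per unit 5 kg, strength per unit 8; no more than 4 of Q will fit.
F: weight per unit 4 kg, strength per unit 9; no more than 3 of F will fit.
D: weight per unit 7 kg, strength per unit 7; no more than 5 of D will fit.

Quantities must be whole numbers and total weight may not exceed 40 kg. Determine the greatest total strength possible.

F has the best ratio (9/4); taking only F gives at most 3×9 = 27 (stopped by the supply cap of 3).
Mixing does better — 4×Q, 3×F, and 1×D: weight 39 ≤ 40, strength 4·8 + 3·9 + 1·7 = 66.

66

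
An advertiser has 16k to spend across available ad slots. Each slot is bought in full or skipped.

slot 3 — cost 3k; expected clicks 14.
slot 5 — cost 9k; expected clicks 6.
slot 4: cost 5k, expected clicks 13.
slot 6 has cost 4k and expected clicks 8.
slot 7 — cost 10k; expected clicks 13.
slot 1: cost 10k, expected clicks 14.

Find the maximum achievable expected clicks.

35

slot 3 + slot 4 + slot 6: cost 3 + 5 + 4 = 12 ≤ 16, expected clicks 14 + 13 + 8 = 35.
slot 3 + slot 1: cost 3 + 10 = 13 ≤ 16, expected clicks 14 + 14 = 28.
Best is slot 3, slot 4, and slot 6 with total expected clicks 35.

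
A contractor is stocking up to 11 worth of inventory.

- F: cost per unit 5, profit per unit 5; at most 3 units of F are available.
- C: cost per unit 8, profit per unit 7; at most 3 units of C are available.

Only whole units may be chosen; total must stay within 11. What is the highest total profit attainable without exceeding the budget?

F has the best ratio (5/5); taking only F gives at most 2×5 = 10 (stopped by the cost limit).
Optimal: 2×F: cost 10 ≤ 11, profit 2·5 = 10.

10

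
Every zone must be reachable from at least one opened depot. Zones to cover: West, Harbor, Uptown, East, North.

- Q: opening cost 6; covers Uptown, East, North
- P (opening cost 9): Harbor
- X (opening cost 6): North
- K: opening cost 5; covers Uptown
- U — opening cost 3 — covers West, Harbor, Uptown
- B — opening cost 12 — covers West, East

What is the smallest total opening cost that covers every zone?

9

Choose Q and U: together they cover West, Harbor, Uptown, East, North — every zone.
Total opening cost: 6 + 3 = 9.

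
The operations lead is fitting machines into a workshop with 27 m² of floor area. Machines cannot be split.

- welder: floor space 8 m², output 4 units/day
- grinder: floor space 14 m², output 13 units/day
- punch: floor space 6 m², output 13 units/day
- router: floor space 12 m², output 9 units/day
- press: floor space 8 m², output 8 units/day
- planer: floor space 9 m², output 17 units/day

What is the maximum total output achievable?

39

Take punch, router, and planer: floor space 6 + 12 + 9 = 27 ≤ 27, output 13 + 9 + 17 = 39.
No other feasible combination does better.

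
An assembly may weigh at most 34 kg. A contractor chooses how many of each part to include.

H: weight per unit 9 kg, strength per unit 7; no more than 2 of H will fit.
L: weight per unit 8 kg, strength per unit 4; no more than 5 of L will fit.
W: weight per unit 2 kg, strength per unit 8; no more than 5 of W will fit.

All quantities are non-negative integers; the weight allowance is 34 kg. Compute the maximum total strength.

54

This is a bounded integer knapsack.
3×L and 5×W: weight 34 ≤ 34, strength 3·4 + 5·8 = 52.
2×H and 5×W: weight 28 ≤ 34, strength 2·7 + 5·8 = 54.
Best is 54.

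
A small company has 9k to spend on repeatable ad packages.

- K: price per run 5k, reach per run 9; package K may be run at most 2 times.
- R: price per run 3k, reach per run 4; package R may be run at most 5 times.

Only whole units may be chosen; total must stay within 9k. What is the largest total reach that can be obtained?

13

Take 1×K and 1×R: price 8 ≤ 9, reach 1·9 + 1·4 = 13.
No other integer combination yields more.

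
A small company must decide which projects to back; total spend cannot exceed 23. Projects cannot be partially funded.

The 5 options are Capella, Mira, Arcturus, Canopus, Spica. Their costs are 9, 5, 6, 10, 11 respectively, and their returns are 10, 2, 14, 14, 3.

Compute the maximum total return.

Arcturus + Canopus: cost 6 + 10 = 16 ≤ 23, return 14 + 14 = 28.
Mira + Arcturus + Canopus: cost 5 + 6 + 10 = 21 ≤ 23, return 2 + 14 + 14 = 30.
Best is Mira, Arcturus, and Canopus with total return 30.

30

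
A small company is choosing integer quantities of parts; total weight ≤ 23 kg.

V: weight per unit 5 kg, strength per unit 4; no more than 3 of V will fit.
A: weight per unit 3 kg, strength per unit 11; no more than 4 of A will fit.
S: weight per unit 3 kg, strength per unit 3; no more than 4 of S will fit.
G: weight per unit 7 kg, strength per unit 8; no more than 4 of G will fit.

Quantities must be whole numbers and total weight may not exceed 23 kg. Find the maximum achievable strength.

55

This is a bounded integer knapsack.
A has the best ratio (11/3); taking only A gives at most 4×11 = 44 (stopped by the supply cap of 4).
Mixing does better — 4×A, 1×S, and 1×G: weight 22 ≤ 23, strength 4·11 + 1·3 + 1·8 = 55.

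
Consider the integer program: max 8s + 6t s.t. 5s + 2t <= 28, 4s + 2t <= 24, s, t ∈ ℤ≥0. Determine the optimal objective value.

72

(s,t)=(0,12): 5·0+2·12=24≤28, 4·0+2·12=24≤24, objective 72.
(s,t)=(0,11): 5·0+2·11=22≤28, 4·0+2·11=22≤24, objective 66.
No feasible integer point exceeds 72.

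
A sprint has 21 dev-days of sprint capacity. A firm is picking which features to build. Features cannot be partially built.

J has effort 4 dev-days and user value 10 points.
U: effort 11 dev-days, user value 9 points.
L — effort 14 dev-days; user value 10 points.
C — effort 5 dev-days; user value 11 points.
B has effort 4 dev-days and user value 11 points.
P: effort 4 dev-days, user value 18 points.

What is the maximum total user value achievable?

Allowing fractional choices, the relaxed optimum would be about 53.3, but features are indivisible.
C + B + P: effort 5 + 4 + 4 = 13 ≤ 21, user value 11 + 11 + 18 = 40.
J + C + B + P: effort 4 + 5 + 4 + 4 = 17 ≤ 21, user value 10 + 11 + 11 + 18 = 50.
J + B + P: effort 4 + 4 + 4 = 12 ≤ 21, user value 10 + 11 + 18 = 39.
Best is J, C, B, and P with total user value 50.

50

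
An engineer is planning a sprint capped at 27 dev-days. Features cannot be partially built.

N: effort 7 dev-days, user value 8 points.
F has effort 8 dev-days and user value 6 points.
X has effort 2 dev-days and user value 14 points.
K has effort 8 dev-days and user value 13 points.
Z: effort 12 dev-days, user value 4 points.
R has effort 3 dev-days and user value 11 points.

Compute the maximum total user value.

46

Allowing fractional choices, the relaxed optimum would be about 51.2, but features are indivisible.
X + K + Z + R: effort 2 + 8 + 12 + 3 = 25 ≤ 27, user value 14 + 13 + 4 + 11 = 42.
N + X + K + R: effort 7 + 2 + 8 + 3 = 20 ≤ 27, user value 8 + 14 + 13 + 11 = 46.
F + X + K + R: effort 8 + 2 + 8 + 3 = 21 ≤ 27, user value 6 + 14 + 13 + 11 = 44.
Best is N, X, K, and R with total user value 46.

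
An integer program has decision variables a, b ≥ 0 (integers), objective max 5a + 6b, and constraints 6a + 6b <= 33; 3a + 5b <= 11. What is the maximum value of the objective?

The continuous relaxation peaks at (3.67, 0) with value 18.33; rounding to a feasible lattice point costs some objective.
(a,b)=(2,1): 6·2+6·1=18≤33, 3·2+5·1=11≤11, objective 16.
(a,b)=(3,0): 6·3+6·0=18≤33, 3·3+5·0=9≤11, objective 15.
(a,b)=(1,1): 6·1+6·1=12≤33, 3·1+5·1=8≤11, objective 11.
(a,b)=(2,0): 6·2+6·0=12≤33, 3·2+5·0=6≤11, objective 10.
The best lattice point is (2,1), giving 16.

16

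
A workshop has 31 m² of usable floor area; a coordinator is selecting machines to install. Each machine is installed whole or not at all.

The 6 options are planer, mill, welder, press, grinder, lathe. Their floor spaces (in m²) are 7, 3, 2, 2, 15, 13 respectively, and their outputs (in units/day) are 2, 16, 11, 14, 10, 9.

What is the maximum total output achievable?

planer + mill + welder + press + lathe: floor space 7 + 3 + 2 + 2 + 13 = 27 ≤ 31, output 2 + 16 + 11 + 14 + 9 = 52.
planer + mill + welder + press + grinder: floor space 7 + 3 + 2 + 2 + 15 = 29 ≤ 31, output 2 + 16 + 11 + 14 + 10 = 53.
mill + welder + press + grinder: floor space 3 + 2 + 2 + 15 = 22 ≤ 31, output 16 + 11 + 14 + 10 = 51.
Best is planer, mill, welder, press, and grinder with total output 53.

53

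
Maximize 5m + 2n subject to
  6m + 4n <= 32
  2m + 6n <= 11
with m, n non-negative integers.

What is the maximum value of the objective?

The continuous relaxation peaks at (5.33, 0) with value 26.67; rounding to a feasible lattice point costs some objective.
(m,n)=(5,0): 6·5+4·0=30≤32, 2·5+6·0=10≤11, objective 25.
(m,n)=(4,0): 6·4+4·0=24≤32, 2·4+6·0=8≤11, objective 20.
Maximum is 25 at (m,n)=(5,0).

25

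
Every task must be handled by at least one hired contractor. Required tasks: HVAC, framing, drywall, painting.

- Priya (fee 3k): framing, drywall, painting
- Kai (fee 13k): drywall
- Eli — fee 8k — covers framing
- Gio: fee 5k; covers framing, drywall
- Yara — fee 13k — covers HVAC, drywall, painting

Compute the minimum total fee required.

Choose Priya and Yara: together they cover HVAC, framing, drywall, painting — every task.
Total fee: 3 + 13 = 16.
No cover costs less than 16.

16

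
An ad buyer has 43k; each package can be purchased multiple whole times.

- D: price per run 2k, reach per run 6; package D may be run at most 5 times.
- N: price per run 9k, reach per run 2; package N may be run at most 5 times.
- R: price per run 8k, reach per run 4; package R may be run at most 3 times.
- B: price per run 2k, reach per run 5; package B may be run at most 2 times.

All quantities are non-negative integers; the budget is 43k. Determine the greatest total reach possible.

52

This is a bounded integer knapsack.
D has the best ratio (6/2); taking only D gives at most 5×6 = 30 (stopped by the supply cap of 5).
Mixing does better — 5×D, 3×R, and 2×B: price 38 ≤ 43, reach 5·6 + 3·4 + 2·5 = 52.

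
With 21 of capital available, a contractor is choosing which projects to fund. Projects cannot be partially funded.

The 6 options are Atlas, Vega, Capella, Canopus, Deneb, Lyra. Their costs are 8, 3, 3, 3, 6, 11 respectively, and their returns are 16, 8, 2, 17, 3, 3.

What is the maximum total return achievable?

44

Allowing fractional choices, the relaxed optimum would be about 45.0, but projects are indivisible.
Atlas + Vega + Capella + Canopus: cost 8 + 3 + 3 + 3 = 17 ≤ 21, return 16 + 8 + 2 + 17 = 43.
Atlas + Vega + Canopus + Deneb: cost 8 + 3 + 3 + 6 = 20 ≤ 21, return 16 + 8 + 17 + 3 = 44.
Best is Atlas, Vega, Canopus, and Deneb with total return 44.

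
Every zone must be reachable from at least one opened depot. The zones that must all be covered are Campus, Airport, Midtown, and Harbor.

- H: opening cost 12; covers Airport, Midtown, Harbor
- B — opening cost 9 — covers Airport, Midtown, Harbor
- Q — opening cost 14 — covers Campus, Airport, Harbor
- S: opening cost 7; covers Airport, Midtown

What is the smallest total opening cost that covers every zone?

This is a weighted set-cover instance.
The greedy cost-per-new-zone heuristic would pick B and Q for 23, but a cheaper cover exists.
Choose Q and S: together they cover Campus, Airport, Midtown, Harbor — every zone.
Total opening cost: 14 + 7 = 21.
No cover costs less than 21.

21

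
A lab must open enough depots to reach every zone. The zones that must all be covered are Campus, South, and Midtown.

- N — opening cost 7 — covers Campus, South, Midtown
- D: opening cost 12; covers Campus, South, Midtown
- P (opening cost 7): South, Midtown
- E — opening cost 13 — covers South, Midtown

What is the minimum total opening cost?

7

N alone covers Campus, South, Midtown — every zone.
Total opening cost: 7.
No cover costs less than 7.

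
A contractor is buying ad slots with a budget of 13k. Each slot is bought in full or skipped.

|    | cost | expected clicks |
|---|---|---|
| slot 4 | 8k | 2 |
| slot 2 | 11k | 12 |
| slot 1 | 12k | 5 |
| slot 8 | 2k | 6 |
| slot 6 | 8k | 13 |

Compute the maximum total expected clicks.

19

Allowing fractional choices, the relaxed optimum would be about 22.3, but ad slots are indivisible.
slot 6: cost 8 ≤ 13, expected clicks 13.
slot 2 + slot 8: cost 11 + 2 = 13 ≤ 13, expected clicks 12 + 6 = 18.
slot 8 + slot 6: cost 2 + 8 = 10 ≤ 13, expected clicks 6 + 13 = 19.
Best is slot 8 and slot 6 with total expected clicks 19.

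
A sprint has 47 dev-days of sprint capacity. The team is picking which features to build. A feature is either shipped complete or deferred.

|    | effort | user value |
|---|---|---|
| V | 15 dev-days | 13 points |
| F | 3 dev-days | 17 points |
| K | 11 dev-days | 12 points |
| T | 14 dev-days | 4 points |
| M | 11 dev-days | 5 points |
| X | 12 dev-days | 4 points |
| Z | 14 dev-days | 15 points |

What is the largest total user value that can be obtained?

V + F + K + Z: effort 15 + 3 + 11 + 14 = 43 ≤ 47, user value 13 + 17 + 12 + 15 = 57.
V + F + M + Z: effort 15 + 3 + 11 + 14 = 43 ≤ 47, user value 13 + 17 + 5 + 15 = 50.
F + K + M + Z: effort 3 + 11 + 11 + 14 = 39 ≤ 47, user value 17 + 12 + 5 + 15 = 49.
Best is V, F, K, and Z with total user value 57.

57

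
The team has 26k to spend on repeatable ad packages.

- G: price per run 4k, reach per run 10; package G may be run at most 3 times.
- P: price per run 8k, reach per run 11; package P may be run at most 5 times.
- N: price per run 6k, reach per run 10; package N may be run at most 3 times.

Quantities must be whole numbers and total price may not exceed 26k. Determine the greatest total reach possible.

51

G has the best ratio (10/4); taking only G gives at most 3×10 = 30 (stopped by the supply cap of 3).
Mixing does better — 3×G, 1×P, and 1×N: price 26 ≤ 26, reach 3·10 + 1·11 + 1·10 = 51.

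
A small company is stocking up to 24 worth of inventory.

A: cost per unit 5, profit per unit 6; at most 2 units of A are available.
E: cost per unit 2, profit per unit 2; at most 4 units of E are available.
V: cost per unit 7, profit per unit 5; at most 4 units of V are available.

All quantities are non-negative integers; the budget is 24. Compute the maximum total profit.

This is a bounded integer knapsack.
Take 2×A, 3×E, and 1×V: cost 23 ≤ 24, profit 2·6 + 3·2 + 1·5 = 23.
A has the best ratio (6/5) and is taken to its limit of 2; remaining capacity is filled optimally with the others.

23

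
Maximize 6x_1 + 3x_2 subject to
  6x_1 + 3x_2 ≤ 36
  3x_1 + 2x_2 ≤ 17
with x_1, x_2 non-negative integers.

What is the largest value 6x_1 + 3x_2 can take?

33

The continuous relaxation peaks at (5.67, 0) with value 34.00; rounding to a feasible lattice point costs some objective.
(x_1,x_2)=(5,1): 6·5+3·1=33≤36, 3·5+2·1=17≤17, objective 33.
(x_1,x_2)=(4,2): 6·4+3·2=30≤36, 3·4+2·2=16≤17, objective 30.
No feasible integer point exceeds 33.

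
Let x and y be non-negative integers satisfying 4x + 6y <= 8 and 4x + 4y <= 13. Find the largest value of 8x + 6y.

16

(x,y)=(2,0) is feasible, giving 16.
(x,y)=(1,0) is feasible, giving 8.
Maximum is 16 at (x,y)=(2,0).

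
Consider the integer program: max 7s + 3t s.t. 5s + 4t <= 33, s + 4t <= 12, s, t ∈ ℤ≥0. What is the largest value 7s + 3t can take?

42

Relaxing integrality, the LP optimum is 46.20 at (s,t) = (6.6, 0), which is not an integer point.
(s,t)=(6,0): 5·6+4·0=30≤33, 1·6+4·0=6≤12, objective 42.
(s,t)=(5,1): 5·5+4·1=29≤33, 1·5+4·1=9≤12, objective 38.
(s,t)=(5,0): 5·5+4·0=25≤33, 1·5+4·0=5≤12, objective 35.
Maximum is 42 at (s,t)=(6,0).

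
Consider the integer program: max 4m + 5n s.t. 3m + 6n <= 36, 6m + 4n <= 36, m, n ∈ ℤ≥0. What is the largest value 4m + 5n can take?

Relaxing integrality, the LP optimum is 34.50 at (m,n) = (3, 4.5), which is not an integer point.
(m,n)=(2,5): 3·2+6·5=36≤36, 6·2+4·5=32≤36, objective 33.
(m,n)=(3,4): 3·3+6·4=33≤36, 6·3+4·4=34≤36, objective 32.
(m,n)=(4,3): 3·4+6·3=30≤36, 6·4+4·3=36≤36, objective 31.
No feasible integer point exceeds 33.

33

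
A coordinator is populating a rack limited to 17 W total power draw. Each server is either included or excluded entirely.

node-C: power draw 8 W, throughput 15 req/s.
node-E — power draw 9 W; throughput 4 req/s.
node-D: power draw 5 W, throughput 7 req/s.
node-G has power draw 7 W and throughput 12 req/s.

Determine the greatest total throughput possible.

27

Take node-C and node-G: power draw 8 + 7 = 15 ≤ 17, throughput 15 + 12 = 27.
No other feasible combination does better.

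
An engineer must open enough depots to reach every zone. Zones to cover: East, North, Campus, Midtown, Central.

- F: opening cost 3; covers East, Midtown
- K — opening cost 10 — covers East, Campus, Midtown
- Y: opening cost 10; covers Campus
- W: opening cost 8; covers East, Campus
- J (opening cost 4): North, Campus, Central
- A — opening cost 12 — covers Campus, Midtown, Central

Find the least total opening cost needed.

7

Choose F and J: together they cover East, North, Campus, Midtown, Central — every zone.
Total opening cost: 3 + 4 = 7.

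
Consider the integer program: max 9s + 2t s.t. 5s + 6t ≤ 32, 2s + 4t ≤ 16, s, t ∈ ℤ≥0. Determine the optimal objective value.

Relaxing integrality, the LP optimum is 57.60 at (s,t) = (6.4, 0), which is not an integer point.
(s,t)=(6,0): 5·6+6·0=30≤32, 2·6+4·0=12≤16, objective 54.
(s,t)=(5,1): 5·5+6·1=31≤32, 2·5+4·1=14≤16, objective 47.
Maximum is 54 at (s,t)=(6,0).

54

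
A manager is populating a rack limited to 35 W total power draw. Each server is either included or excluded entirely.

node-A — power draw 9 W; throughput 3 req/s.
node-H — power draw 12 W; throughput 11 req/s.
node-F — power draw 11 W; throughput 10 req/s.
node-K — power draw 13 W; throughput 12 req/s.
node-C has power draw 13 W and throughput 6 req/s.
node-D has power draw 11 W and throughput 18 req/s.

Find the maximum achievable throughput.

Take node-F, node-K, and node-D: power draw 11 + 13 + 11 = 35 ≤ 35, throughput 10 + 12 + 18 = 40.
No other feasible combination does better.

40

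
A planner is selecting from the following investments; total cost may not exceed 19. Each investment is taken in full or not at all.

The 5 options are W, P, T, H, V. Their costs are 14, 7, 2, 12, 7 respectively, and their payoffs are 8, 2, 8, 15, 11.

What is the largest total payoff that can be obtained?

T + H: cost 2 + 12 = 14 ≤ 19, payoff 8 + 15 = 23.
P + T + V: cost 7 + 2 + 7 = 16 ≤ 19, payoff 2 + 8 + 11 = 21.
H + V: cost 12 + 7 = 19 ≤ 19, payoff 15 + 11 = 26.
Best is H and V with total payoff 26.

26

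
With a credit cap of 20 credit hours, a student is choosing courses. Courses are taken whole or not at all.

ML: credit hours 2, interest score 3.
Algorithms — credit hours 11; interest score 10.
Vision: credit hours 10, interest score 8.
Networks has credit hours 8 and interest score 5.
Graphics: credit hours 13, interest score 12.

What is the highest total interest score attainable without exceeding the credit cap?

16

This is a 0-1 knapsack instance.
ML + Vision + Networks: credit hours 2 + 10 + 8 = 20 ≤ 20, interest score 3 + 8 + 5 = 16.
ML + Graphics: credit hours 2 + 13 = 15 ≤ 20, interest score 3 + 12 = 15.
Best is ML, Vision, and Networks with total interest score 16.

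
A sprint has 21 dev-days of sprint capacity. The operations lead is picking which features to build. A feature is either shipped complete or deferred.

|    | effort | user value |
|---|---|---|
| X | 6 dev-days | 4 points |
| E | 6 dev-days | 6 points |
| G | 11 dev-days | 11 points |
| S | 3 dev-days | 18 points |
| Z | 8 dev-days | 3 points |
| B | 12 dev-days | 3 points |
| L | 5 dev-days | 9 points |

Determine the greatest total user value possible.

38

This is a 0-1 knapsack instance.
E + G + S: effort 6 + 11 + 3 = 20 ≤ 21, user value 6 + 11 + 18 = 35.
X + E + S + L: effort 6 + 6 + 3 + 5 = 20 ≤ 21, user value 4 + 6 + 18 + 9 = 37.
G + S + L: effort 11 + 3 + 5 = 19 ≤ 21, user value 11 + 18 + 9 = 38.
Best is G, S, and L with total user value 38.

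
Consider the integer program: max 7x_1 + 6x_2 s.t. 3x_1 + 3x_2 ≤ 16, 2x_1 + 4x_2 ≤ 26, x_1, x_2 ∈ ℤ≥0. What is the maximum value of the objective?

The continuous relaxation peaks at (5.33, 0) with value 37.33; rounding to a feasible lattice point costs some objective.
(x_1,x_2)=(5,0): 3·5+3·0=15≤16, 2·5+4·0=10≤26, objective 35.
(x_1,x_2)=(4,1): 3·4+3·1=15≤16, 2·4+4·1=12≤26, objective 34.
(x_1,x_2)=(4,0): 3·4+3·0=12≤16, 2·4+4·0=8≤26, objective 28.
Maximum is 35 at (x_1,x_2)=(5,0).

35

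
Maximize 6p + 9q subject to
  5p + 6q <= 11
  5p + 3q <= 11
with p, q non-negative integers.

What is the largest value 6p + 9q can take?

15

(p,q)=(1,1) is feasible, giving 15.
(p,q)=(2,0) is feasible, giving 12.
(p,q)=(0,1) is feasible, giving 9.
The best lattice point is (1,1), giving 15.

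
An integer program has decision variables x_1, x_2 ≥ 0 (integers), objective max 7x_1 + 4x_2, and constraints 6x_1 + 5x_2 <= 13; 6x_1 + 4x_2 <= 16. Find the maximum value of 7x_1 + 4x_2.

Relaxing integrality, the LP optimum is 15.17 at (x_1,x_2) = (2.17, 0), which is not an integer point.
(x_1,x_2)=(2,0) is feasible, giving 14.
(x_1,x_2)=(1,1) is feasible, giving 11.
(x_1,x_2)=(1,0) is feasible, giving 7.
No feasible integer point exceeds 14.

14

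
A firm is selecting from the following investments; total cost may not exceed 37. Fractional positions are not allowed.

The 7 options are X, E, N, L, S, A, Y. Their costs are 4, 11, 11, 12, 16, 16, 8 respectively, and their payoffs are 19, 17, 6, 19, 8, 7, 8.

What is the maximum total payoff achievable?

63

Treat it as a binary knapsack problem.
Allowing fractional choices, the relaxed optimum would be about 64.1, but investments are indivisible.
X + E + L + Y: cost 4 + 11 + 12 + 8 = 35 ≤ 37, payoff 19 + 17 + 19 + 8 = 63.
X + N + L + Y: cost 4 + 11 + 12 + 8 = 35 ≤ 37, payoff 19 + 6 + 19 + 8 = 52.
X + E + L: cost 4 + 11 + 12 = 27 ≤ 37, payoff 19 + 17 + 19 = 55.
Best is X, E, L, and Y with total payoff 63.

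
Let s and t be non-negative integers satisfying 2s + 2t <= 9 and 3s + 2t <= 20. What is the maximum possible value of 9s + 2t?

Relaxing integrality, the LP optimum is 40.50 at (s,t) = (4.5, 0), which is not an integer point.
(s,t)=(4,0): 2·4+2·0=8≤9, 3·4+2·0=12≤20, objective 36.
(s,t)=(3,1): 2·3+2·1=8≤9, 3·3+2·1=11≤20, objective 29.
(s,t)=(3,0): 2·3+2·0=6≤9, 3·3+2·0=9≤20, objective 27.
The best lattice point is (4,0), giving 36.

36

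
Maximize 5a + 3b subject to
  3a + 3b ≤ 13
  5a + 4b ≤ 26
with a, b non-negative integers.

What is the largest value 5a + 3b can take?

20

(a,b)=(4,0) is feasible, giving 20.
(a,b)=(3,1) is feasible, giving 18.
(a,b)=(3,0) is feasible, giving 15.
Maximum is 20 at (a,b)=(4,0).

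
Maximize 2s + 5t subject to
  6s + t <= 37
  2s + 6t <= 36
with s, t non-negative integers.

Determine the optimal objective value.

31

The continuous relaxation peaks at (5.47, 4.18) with value 31.82; rounding to a feasible lattice point costs some objective.
(s,t)=(3,5): 6·3+1·5=23≤37, 2·3+6·5=36≤36, objective 31.
(s,t)=(5,4): 6·5+1·4=34≤37, 2·5+6·4=34≤36, objective 30.
(s,t)=(2,5): 6·2+1·5=17≤37, 2·2+6·5=34≤36, objective 29.
(s,t)=(4,4): 6·4+1·4=28≤37, 2·4+6·4=32≤36, objective 28.
The best lattice point is (3,5), giving 31.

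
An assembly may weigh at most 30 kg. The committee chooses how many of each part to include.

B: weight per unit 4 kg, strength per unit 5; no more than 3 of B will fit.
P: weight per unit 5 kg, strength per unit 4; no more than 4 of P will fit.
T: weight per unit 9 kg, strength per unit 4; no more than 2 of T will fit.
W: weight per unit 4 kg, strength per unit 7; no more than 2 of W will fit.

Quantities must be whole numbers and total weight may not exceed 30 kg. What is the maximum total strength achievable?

37

3×B, 1×T, and 2×W: weight 29 ≤ 30, strength 3·5 + 1·4 + 2·7 = 33.
3×B, 2×P, and 2×W: weight 30 ≤ 30, strength 3·5 + 2·4 + 2·7 = 37.
Best is 37.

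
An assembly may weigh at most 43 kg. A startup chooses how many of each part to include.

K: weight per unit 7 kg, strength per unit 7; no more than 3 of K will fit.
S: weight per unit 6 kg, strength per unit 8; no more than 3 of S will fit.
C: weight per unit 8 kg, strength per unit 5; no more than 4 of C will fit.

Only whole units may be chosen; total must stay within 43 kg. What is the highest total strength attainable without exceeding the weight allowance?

3×K and 3×S: weight 39 ≤ 43, strength 3·7 + 3·8 = 45.
2×K, 3×S, and 1×C: weight 40 ≤ 43, strength 2·7 + 3·8 + 1·5 = 43.
Best is 45.

45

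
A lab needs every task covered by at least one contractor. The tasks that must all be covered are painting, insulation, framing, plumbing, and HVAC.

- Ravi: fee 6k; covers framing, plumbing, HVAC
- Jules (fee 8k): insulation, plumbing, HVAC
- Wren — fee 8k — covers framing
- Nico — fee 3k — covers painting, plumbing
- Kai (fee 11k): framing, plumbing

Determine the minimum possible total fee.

This is an integer covering problem.
Choose Ravi, Jules, and Nico: together they cover painting, insulation, framing, plumbing, HVAC — every task.
Total fee: 6 + 8 + 3 = 17.

17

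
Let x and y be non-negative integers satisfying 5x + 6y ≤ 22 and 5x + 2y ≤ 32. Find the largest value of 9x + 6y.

36

(x,y)=(4,0): 5·4+6·0=20≤22, 5·4+2·0=20≤32, objective 36.
(x,y)=(3,1): 5·3+6·1=21≤22, 5·3+2·1=17≤32, objective 33.
(x,y)=(3,0): 5·3+6·0=15≤22, 5·3+2·0=15≤32, objective 27.
No feasible integer point exceeds 36.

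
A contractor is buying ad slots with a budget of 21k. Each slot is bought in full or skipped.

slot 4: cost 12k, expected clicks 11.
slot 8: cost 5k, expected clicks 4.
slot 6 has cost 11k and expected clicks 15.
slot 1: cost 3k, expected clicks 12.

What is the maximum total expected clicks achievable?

31

Allowing fractional choices, the relaxed optimum would be about 33.4, but ad slots are indivisible.
slot 4 + slot 8 + slot 1: cost 12 + 5 + 3 = 20 ≤ 21, expected clicks 11 + 4 + 12 = 27.
slot 6 + slot 1: cost 11 + 3 = 14 ≤ 21, expected clicks 15 + 12 = 27.
slot 8 + slot 6 + slot 1: cost 5 + 11 + 3 = 19 ≤ 21, expected clicks 4 + 15 + 12 = 31.
Best is slot 8, slot 6, and slot 1 with total expected clicks 31.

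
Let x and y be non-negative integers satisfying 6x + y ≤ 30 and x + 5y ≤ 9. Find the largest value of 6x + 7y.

31

Relaxing integrality, the LP optimum is 34.97 at (x,y) = (4.86, 0.828), which is not an integer point.
(x,y)=(4,1): 6·4+1·1=25≤30, 1·4+5·1=9≤9, objective 31.
(x,y)=(5,0): 6·5+1·0=30≤30, 1·5+5·0=5≤9, objective 30.
(x,y)=(3,1): 6·3+1·1=19≤30, 1·3+5·1=8≤9, objective 25.
(x,y)=(4,0): 6·4+1·0=24≤30, 1·4+5·0=4≤9, objective 24.
Maximum is 31 at (x,y)=(4,1).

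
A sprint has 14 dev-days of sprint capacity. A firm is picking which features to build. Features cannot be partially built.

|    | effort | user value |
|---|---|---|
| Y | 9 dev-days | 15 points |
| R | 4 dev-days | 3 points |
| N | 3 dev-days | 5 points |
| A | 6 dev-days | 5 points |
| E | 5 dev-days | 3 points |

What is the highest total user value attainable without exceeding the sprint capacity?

This is a 0-1 knapsack instance.
Y + N: effort 9 + 3 = 12 ≤ 14, user value 15 + 5 = 20.
Y + R: effort 9 + 4 = 13 ≤ 14, user value 15 + 3 = 18.
Best is Y and N with total user value 20.

20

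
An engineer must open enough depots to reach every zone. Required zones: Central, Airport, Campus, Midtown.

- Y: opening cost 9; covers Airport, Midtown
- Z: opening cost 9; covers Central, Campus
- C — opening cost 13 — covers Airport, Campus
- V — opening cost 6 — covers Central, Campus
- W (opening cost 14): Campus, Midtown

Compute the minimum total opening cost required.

15

Choose Y and V: together they cover Central, Airport, Campus, Midtown — every zone.
Total opening cost: 9 + 6 = 15.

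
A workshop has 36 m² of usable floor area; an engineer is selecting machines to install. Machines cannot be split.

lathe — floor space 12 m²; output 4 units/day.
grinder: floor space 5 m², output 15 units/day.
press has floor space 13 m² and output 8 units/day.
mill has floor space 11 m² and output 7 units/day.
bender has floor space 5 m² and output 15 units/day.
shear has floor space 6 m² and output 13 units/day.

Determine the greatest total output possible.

This is a 0-1 knapsack instance.
Allowing fractional choices, the relaxed optimum would be about 55.5, but machines are indivisible.
lathe + grinder + bender + shear: floor space 12 + 5 + 5 + 6 = 28 ≤ 36, output 4 + 15 + 15 + 13 = 47.
grinder + press + bender + shear: floor space 5 + 13 + 5 + 6 = 29 ≤ 36, output 15 + 8 + 15 + 13 = 51.
grinder + mill + bender + shear: floor space 5 + 11 + 5 + 6 = 27 ≤ 36, output 15 + 7 + 15 + 13 = 50.
Best is grinder, press, bender, and shear with total output 51.

51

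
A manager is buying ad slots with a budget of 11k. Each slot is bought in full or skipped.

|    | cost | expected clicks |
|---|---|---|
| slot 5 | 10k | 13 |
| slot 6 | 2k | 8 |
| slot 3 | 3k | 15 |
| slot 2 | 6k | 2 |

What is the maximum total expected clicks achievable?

25

slot 6 + slot 3 + slot 2: cost 2 + 3 + 6 = 11 ≤ 11, expected clicks 8 + 15 + 2 = 25.
slot 6 + slot 3: cost 2 + 3 = 5 ≤ 11, expected clicks 8 + 15 = 23.
slot 3 + slot 2: cost 3 + 6 = 9 ≤ 11, expected clicks 15 + 2 = 17.
Best is slot 6, slot 3, and slot 2 with total expected clicks 25.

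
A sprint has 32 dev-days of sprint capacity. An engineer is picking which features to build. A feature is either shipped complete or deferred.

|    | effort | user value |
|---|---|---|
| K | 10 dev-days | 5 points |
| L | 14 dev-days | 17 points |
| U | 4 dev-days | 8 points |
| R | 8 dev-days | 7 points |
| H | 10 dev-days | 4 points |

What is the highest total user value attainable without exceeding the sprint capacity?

32

L + U + R: effort 14 + 4 + 8 = 26 ≤ 32, user value 17 + 8 + 7 = 32.
K + L + U: effort 10 + 14 + 4 = 28 ≤ 32, user value 5 + 17 + 8 = 30.
L + U + H: effort 14 + 4 + 10 = 28 ≤ 32, user value 17 + 8 + 4 = 29.
Best is L, U, and R with total user value 32.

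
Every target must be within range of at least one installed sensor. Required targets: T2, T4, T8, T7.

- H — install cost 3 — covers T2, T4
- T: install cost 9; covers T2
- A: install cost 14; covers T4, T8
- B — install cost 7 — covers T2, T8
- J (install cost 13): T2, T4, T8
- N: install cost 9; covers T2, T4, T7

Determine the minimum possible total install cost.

This is a weighted set-cover instance.
The greedy cost-per-new-target heuristic would pick H, B, and N for 19, but a cheaper cover exists.
Choose B and N: together they cover T2, T4, T8, T7 — every target.
Total install cost: 7 + 9 = 16.
No cover costs less than 16.

16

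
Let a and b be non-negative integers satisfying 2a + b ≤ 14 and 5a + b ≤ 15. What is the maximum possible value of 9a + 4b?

56

Relaxing integrality, the LP optimum is 56.33 at (a,b) = (0.333, 13.3), which is not an integer point.
(a,b)=(0,14): 2·0+1·14=14≤14, 5·0+1·14=14≤15, objective 56.
(a,b)=(0,13): 2·0+1·13=13≤14, 5·0+1·13=13≤15, objective 52.
(a,b)=(0,12): 2·0+1·12=12≤14, 5·0+1·12=12≤15, objective 48.
The best lattice point is (0,14), giving 56.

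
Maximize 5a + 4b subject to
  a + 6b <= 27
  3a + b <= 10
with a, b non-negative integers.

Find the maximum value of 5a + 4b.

(a,b)=(2,4): 1·2+6·4=26≤27, 3·2+1·4=10≤10, objective 26.
(a,b)=(2,3): 1·2+6·3=20≤27, 3·2+1·3=9≤10, objective 22.
(a,b)=(1,4): 1·1+6·4=25≤27, 3·1+1·4=7≤10, objective 21.
The best lattice point is (2,4), giving 26.

26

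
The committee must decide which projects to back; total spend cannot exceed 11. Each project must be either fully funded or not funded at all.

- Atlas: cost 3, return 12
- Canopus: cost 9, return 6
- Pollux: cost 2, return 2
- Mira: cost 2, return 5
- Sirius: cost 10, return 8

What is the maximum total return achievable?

Allowing fractional choices, the relaxed optimum would be about 22.2, but projects are indivisible.
Atlas + Pollux + Mira: cost 3 + 2 + 2 = 7 ≤ 11, return 12 + 2 + 5 = 19.
Atlas + Mira: cost 3 + 2 = 5 ≤ 11, return 12 + 5 = 17.
Best is Atlas, Pollux, and Mira with total return 19.

19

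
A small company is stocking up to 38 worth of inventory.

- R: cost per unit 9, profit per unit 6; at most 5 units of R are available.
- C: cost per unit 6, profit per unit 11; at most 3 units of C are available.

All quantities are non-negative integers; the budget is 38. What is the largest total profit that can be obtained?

Take 2×R and 3×C: cost 36 ≤ 38, profit 2·6 + 3·11 = 45.
C has the best ratio (11/6) and is taken to its limit of 3; remaining capacity is filled optimally with the others.

45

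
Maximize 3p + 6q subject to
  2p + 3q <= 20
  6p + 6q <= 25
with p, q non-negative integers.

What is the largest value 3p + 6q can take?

24

The continuous relaxation peaks at (0, 4.17) with value 25.00; rounding to a feasible lattice point costs some objective.
(p,q)=(0,4) is feasible, giving 24.
(p,q)=(1,3) is feasible, giving 21.
(p,q)=(0,3) is feasible, giving 18.
Maximum is 24 at (p,q)=(0,4).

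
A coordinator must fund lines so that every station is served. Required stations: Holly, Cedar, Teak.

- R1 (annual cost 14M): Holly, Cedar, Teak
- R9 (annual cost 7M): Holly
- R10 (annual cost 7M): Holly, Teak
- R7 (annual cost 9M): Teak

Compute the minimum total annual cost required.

The greedy cost-per-new-station heuristic would pick R10 and R1 for 21, but a cheaper cover exists.
R1 alone covers Holly, Cedar, Teak — every station.
Total annual cost: 14.
No cover costs less than 14.

14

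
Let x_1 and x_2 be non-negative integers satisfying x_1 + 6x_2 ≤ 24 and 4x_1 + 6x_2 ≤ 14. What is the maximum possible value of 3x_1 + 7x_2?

14

Relaxing integrality, the LP optimum is 16.33 at (x_1,x_2) = (0, 2.33), which is not an integer point.
(x_1,x_2)=(0,2): 1·0+6·2=12≤24, 4·0+6·2=12≤14, objective 14.
(x_1,x_2)=(1,1): 1·1+6·1=7≤24, 4·1+6·1=10≤14, objective 10.
No feasible integer point exceeds 14.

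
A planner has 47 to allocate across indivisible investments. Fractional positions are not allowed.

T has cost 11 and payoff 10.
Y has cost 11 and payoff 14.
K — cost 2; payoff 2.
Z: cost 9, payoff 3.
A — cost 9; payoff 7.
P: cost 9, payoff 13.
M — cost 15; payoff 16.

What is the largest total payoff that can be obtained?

53

Y + A + P + M: cost 11 + 9 + 9 + 15 = 44 ≤ 47, payoff 14 + 7 + 13 + 16 = 50.
T + Y + P + M: cost 11 + 11 + 9 + 15 = 46 ≤ 47, payoff 10 + 14 + 13 + 16 = 53.
Y + K + A + P + M: cost 11 + 2 + 9 + 9 + 15 = 46 ≤ 47, payoff 14 + 2 + 7 + 13 + 16 = 52.
Best is T, Y, P, and M with total payoff 53.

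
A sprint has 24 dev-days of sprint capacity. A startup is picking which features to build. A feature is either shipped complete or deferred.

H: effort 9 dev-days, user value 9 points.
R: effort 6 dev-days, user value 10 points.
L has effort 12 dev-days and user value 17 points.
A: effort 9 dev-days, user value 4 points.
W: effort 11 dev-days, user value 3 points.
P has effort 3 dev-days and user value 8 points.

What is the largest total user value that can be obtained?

This is an integer program with binary decision variables.
Allowing fractional choices, the relaxed optimum would be about 38.0, but features are indivisible.
L + A + P: effort 12 + 9 + 3 = 24 ≤ 24, user value 17 + 4 + 8 = 29.
H + L + P: effort 9 + 12 + 3 = 24 ≤ 24, user value 9 + 17 + 8 = 34.
R + L + P: effort 6 + 12 + 3 = 21 ≤ 24, user value 10 + 17 + 8 = 35.
Best is R, L, and P with total user value 35.

35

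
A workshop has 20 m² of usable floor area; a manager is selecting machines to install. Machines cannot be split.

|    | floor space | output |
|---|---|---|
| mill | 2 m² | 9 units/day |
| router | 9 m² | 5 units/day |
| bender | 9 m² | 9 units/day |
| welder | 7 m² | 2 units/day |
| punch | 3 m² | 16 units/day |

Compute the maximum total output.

34

Take mill, bender, and punch: floor space 2 + 9 + 3 = 14 ≤ 20, output 9 + 9 + 16 = 34.
No other feasible combination does better.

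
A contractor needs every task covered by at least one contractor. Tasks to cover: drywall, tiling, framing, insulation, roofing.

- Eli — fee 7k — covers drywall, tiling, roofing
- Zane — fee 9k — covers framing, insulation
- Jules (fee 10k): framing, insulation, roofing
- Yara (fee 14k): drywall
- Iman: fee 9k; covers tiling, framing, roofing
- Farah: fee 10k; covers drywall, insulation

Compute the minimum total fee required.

Choose Eli and Zane: together they cover drywall, tiling, framing, insulation, roofing — every task.
Total fee: 7 + 9 = 16.

16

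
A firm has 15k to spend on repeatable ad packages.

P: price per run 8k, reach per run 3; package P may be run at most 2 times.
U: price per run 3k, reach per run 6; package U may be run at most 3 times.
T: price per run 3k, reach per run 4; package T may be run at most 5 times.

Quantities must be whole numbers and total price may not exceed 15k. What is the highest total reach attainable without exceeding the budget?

Take 3×U and 2×T: price 15 ≤ 15, reach 3·6 + 2·4 = 26.
U has the best ratio (6/3) and is taken to its limit of 3; remaining capacity is filled optimally with the others.

26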